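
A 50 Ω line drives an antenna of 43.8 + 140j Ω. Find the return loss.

RL ≈ 1.6 dB

Γ = (-6.2 + j140)/(93.8 + j140), |Γ| = 0.832
RL = −20·log₁₀|Γ| = −20·log₁₀(0.832)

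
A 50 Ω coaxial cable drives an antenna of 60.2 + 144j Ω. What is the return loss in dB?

RL ≈ 1.98 dB

Γ = (10.2 + j144)/(110.2 + j144), |Γ| = 0.796
RL = −20·log₁₀|Γ| = −20·log₁₀(0.796)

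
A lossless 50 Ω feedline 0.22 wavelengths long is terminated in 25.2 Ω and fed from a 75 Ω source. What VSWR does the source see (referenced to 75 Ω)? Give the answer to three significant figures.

VSWR ≈ 1.42

βl = 2π × 0.22 = 79.2°
tan(βl) = 5.24
Z_in = Z_0·(Z_L + jZ_0·tanβl)/(Z_0 + jZ_L·tanβl) = 89.9 + j24.5 Ω
Γ_s = (Z_in − Z_s)/(Z_in + Z_s) = (14.9 + j24.5)/(165 + j24.5), |Γ_s| = 0.172
VSWR = (1 + |Γ_s|)/(1 − |Γ_s|)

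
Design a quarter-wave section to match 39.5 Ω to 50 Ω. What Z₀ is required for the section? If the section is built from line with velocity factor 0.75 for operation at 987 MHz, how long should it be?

Z_qwt = √(Z_0·R_L) = √(50 × 39.5) = √1975
λ = 0.75·c/f = 0.228 m, so l = λ/4 = 0.057 m

Z_qwt ≈ 44.4 Ω; length ≈ 5.7 cm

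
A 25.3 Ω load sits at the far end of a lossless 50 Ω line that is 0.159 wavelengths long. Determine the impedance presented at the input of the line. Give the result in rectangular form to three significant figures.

βl = 2π × 0.159 = 57.2°
tan(βl) = tan(57.2°) = 1.55
Z_in = Z_0·(Z_L + jZ_0·tanβl)/(Z_0 + jZ_L·tanβl)
     = 50·(25.3 + j77.7)/(50 + j39.3)

Z_in ≈ 53.4 + j35.7 Ω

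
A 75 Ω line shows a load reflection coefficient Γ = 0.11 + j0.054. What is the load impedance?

Z_L = Z_0·(1 + Γ)/(1 − Γ) = 75·(1.11 + j0.054)/(0.89 − j0.054)

Z_L ≈ 92.9 + j10.2 Ω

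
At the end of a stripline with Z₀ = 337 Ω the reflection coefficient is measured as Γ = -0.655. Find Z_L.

Z_L = Z_0·(1 + Γ)/(1 − Γ) = 337·(0.345)/(1.66)

Z_L ≈ 70.3 Ω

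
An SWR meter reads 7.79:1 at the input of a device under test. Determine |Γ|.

|Γ| ≈ 0.772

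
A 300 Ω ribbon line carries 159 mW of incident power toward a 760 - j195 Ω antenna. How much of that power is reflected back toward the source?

P_reflected ≈ 34.2 mW

|Γ| = |(460 − j195)/(1060 − j195)| = 0.464
|Γ|² = 0.215
P_refl = |Γ|²·P_inc = 34.2 mW, P_del = (1 − |Γ|²)·P_inc = 125 mW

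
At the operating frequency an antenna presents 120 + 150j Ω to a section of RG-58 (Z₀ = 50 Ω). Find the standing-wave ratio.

VSWR ≈ 6.41

Γ = (Z_L − Z_0)/(Z_L + Z_0) = (70 + j150)/(170 + j150)
|Γ| = 166/227 = 0.73
VSWR = (1 + |Γ|)/(1 − |Γ|) = 1.73/0.27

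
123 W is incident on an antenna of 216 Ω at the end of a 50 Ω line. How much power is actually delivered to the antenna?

P_delivered ≈ 75.1 W

Γ = (216 − 50)/(216 + 50) = 0.624
|Γ|² = 0.389
P_refl = |Γ|²·P_inc = 47.9 W, P_del = (1 − |Γ|²)·P_inc = 75.1 W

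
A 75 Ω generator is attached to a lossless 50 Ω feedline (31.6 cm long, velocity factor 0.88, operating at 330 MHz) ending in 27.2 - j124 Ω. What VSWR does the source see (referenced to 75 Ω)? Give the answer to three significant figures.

VSWR ≈ 10

λ = v/f = 0.88·c / 330 MHz = 0.8 m
βl = 2π·l/λ = 2π × 0.395 = 142°
tan(βl) = -0.776
Z_in = Z_0·(Z_L + jZ_0·tanβl)/(Z_0 + jZ_L·tanβl) = 42.2 + j157 Ω
Γ_s = (Z_in − Z_s)/(Z_in + Z_s) = (-32.8 + j157)/(117 + j157), |Γ_s| = 0.818
VSWR = (1 + |Γ_s|)/(1 − |Γ_s|)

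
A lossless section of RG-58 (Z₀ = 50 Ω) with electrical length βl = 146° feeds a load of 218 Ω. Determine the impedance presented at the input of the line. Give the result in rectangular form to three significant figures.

Z_in ≈ 32.9 + j62.9 Ω

tan(βl) = tan(146°) = -0.675
Z_in = Z_0·(Z_L + jZ_0·tanβl)/(Z_0 + jZ_L·tanβl)
     = 50·(218 − j33.7)/(50 − j147)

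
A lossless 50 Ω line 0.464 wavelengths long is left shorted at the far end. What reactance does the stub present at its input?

βl = 2π × 0.464 = 167°
tan(βl) = -0.23
For a shorted stub, Z_in = jZ_0·tan(βl)

X_in ≈ -11.5 Ω (capacitive)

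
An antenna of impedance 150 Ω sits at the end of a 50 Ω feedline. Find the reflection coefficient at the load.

Γ = (Z_L − Z_0)/(Z_L + Z_0) = (150 − 50)/(150 + 50) = 100/200

Γ = 0.5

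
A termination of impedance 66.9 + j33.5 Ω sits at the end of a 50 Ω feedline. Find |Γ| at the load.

Γ = (Z_L − Z_0)/(Z_L + Z_0) = (16.9 + j33.5)/(116.9 + j33.5)
|Γ| = 37.5/122

|Γ| ≈ 0.309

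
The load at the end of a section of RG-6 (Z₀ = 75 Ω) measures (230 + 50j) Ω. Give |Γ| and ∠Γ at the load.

Γ ≈ 0.527 ∠ 8.57°

Γ = (Z_L − Z_0)/(Z_L + Z_0) = (155 + j50)/(305 + j50)
|Γ| = 163/309 = 0.527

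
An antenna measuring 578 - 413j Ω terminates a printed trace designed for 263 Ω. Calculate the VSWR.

Γ = (Z_L − Z_0)/(Z_L + Z_0) = (315 − j413)/(841 − j413)
|Γ| = 519/937 = 0.554
VSWR = (1 + |Γ|)/(1 − |Γ|) = 1.55/0.446

VSWR ≈ 3.49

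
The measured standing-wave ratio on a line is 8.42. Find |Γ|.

|Γ| ≈ 0.788

|Γ| = (S − 1)/(S + 1) = (8.42 − 1)/(8.42 + 1) = 7.42/9.42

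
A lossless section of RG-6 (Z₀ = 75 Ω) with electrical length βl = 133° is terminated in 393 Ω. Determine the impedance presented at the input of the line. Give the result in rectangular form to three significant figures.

tan(βl) = tan(133°) = -1.07
Z_in = Z_0·(Z_L + jZ_0·tanβl)/(Z_0 + jZ_L·tanβl)
     = 75·(393 − j80.4)/(75 − j421)

Z_in ≈ 25.9 + j65.3 Ω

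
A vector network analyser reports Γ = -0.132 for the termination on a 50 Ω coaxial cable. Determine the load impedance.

Z_L = Z_0·(1 + Γ)/(1 − Γ) = 50·(0.868)/(1.13)

Z_L ≈ 38.3 Ω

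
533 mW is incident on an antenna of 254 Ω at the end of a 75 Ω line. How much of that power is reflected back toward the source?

Γ = (254 − 75)/(254 + 75) = 0.544
|Γ|² = 0.296
P_refl = |Γ|²·P_inc = 158 mW, P_del = (1 − |Γ|²)·P_inc = 375 mW

P_reflected ≈ 158 mW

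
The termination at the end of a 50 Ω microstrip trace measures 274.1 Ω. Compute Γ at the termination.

Γ = 0.691

Γ = (Z_L − Z_0)/(Z_L + Z_0) = (274.1 − 50)/(274.1 + 50) = 224.1/324.1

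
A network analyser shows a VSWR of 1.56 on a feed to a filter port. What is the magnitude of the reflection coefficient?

|Γ| = (S − 1)/(S + 1) = (1.56 − 1)/(1.56 + 1) = 0.56/2.56

|Γ| ≈ 0.219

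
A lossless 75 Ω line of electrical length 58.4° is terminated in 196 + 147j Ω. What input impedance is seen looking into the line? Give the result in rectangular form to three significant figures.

Z_in ≈ 31.3 − j62.2 Ω

tan(βl) = tan(58.4°) = 1.63
Z_in = Z_0·(Z_L + jZ_0·tanβl)/(Z_0 + jZ_L·tanβl)
     = 75·(196 + j269)/(-164 + j319)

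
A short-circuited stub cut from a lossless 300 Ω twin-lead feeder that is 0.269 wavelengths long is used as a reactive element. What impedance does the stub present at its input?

Z_in ≈ −j2500 Ω

βl = 2π × 0.269 = 96.8°
tan(βl) = -8.34
For a short-circuited stub, Z_in = jZ_0·tan(βl)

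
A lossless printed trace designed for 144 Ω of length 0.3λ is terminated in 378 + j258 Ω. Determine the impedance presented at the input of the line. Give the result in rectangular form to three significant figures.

βl = 2π × 0.3 = 108°
tan(βl) = tan(108°) = -3.08
Z_in = Z_0·(Z_L + jZ_0·tanβl)/(Z_0 + jZ_L·tanβl)
     = 144·(378 − j185)/(938 − j1160)

Z_in ≈ 36.8 + j17.2 Ω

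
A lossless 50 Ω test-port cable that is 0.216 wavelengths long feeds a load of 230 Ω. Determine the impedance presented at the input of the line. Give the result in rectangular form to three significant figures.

Z_in ≈ 11.4 − j10.3 Ω

βl = 2π × 0.216 = 77.8°
tan(βl) = tan(77.8°) = 4.61
Z_in = Z_0·(Z_L + jZ_0·tanβl)/(Z_0 + jZ_L·tanβl)
     = 50·(230 + j230)/(50 + j1060)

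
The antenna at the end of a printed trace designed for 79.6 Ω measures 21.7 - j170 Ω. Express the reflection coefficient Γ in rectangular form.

Γ ≈ 0.588 − j0.691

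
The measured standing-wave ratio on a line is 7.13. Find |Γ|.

|Γ| ≈ 0.754

|Γ| = (S − 1)/(S + 1) = (7.13 − 1)/(7.13 + 1) = 6.13/8.13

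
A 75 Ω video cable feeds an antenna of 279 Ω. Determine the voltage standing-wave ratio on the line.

VSWR ≈ 3.72

For a purely resistive load, VSWR = R_L/Z_0 or Z_0/R_L (whichever > 1) = 279/75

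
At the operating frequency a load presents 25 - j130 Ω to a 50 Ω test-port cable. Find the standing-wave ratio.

VSWR ≈ 16

Γ = (Z_L − Z_0)/(Z_L + Z_0) = (-25 − j130)/(75 − j130)
|Γ| = 132/150 = 0.882
VSWR = (1 + |Γ|)/(1 − |Γ|) = 1.88/0.118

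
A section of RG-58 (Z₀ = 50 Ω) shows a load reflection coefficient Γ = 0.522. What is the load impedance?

Z_L ≈ 159 Ω

Z_L = Z_0·(1 + Γ)/(1 − Γ) = 50·(1.52)/(0.478)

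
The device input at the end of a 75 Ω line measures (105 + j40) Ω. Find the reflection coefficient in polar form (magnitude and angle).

Γ ≈ 0.271 ∠ 40.6°

Γ = (Z_L − Z_0)/(Z_L + Z_0) = (30 + j40)/(180 + j40)
|Γ| = 50/184 = 0.271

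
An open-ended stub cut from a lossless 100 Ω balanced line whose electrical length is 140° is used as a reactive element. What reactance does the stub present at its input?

X_in ≈ 119 Ω (inductive)

tan(βl) = -0.839
For an open-ended stub, Z_in = −jZ_0·cot(βl) = −jZ_0/tan(βl)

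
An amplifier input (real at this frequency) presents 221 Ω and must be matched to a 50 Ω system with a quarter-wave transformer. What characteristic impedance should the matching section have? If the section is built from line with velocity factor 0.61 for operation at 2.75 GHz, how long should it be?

Z_qwt ≈ 105 Ω; length ≈ 1.66 cm

Z_qwt = √(Z_0·R_L) = √(50 × 221) = √11050
λ = 0.61·c/f = 0.0665 m, so l = λ/4 = 0.0166 m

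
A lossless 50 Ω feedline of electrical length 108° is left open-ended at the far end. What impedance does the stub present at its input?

Z_in ≈ +j16.2 Ω

tan(βl) = -3.08
For an open-ended stub, Z_in = −jZ_0·cot(βl) = −jZ_0/tan(βl)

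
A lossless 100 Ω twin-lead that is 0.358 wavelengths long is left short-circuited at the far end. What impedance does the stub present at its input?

Z_in ≈ −j124 Ω

βl = 2π × 0.358 = 129°
tan(βl) = -1.24
For a short-circuited stub, Z_in = jZ_0·tan(βl)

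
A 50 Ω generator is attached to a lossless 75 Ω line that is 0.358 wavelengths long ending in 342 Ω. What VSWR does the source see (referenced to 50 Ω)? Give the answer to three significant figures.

βl = 2π × 0.358 = 129°
tan(βl) = -1.24
Z_in = Z_0·(Z_L + jZ_0·tanβl)/(Z_0 + jZ_L·tanβl) = 26.3 + j55.8 Ω
Γ_s = (Z_in − Z_s)/(Z_in + Z_s) = (-23.7 + j55.8)/(76.3 + j55.8), |Γ_s| = 0.641
VSWR = (1 + |Γ_s|)/(1 − |Γ_s|)

VSWR ≈ 4.58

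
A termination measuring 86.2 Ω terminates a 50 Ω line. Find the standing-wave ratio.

Γ = (86.2 − 50)/(86.2 + 50) = 0.266
VSWR = (1 + 0.266)/(1 − 0.266)

VSWR ≈ 1.72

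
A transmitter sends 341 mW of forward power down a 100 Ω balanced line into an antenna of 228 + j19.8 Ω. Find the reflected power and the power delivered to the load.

|Γ| = |(128 + j19.8)/(328 + j19.8)| = 0.394
|Γ|² = 0.155
P_refl = |Γ|²·P_inc = 53 mW, P_del = (1 − |Γ|²)·P_inc = 288 mW

P_reflected ≈ 53 mW; P_delivered ≈ 288 mW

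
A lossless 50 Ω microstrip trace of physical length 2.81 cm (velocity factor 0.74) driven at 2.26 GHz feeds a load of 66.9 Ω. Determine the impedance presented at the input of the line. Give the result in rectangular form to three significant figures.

λ = v/f = 0.74·c / 2.26 GHz = 0.0982 m
βl = 2π·l/λ = 2π × 0.286 = 103°
tan(βl) = tan(103°) = -4.34
Z_in = Z_0·(Z_L + jZ_0·tanβl)/(Z_0 + jZ_L·tanβl)
     = 50·(66.9 − j217)/(50 − j290)

Z_in ≈ 38.2 + j4.94 Ω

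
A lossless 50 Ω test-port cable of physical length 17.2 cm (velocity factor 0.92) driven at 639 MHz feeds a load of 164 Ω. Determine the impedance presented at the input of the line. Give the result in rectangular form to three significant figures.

λ = v/f = 0.92·c / 639 MHz = 0.432 m
βl = 2π·l/λ = 2π × 0.398 = 143°
tan(βl) = tan(143°) = -0.744
Z_in = Z_0·(Z_L + jZ_0·tanβl)/(Z_0 + jZ_L·tanβl)
     = 50·(164 − j37.2)/(50 − j122)

Z_in ≈ 36.6 + j52.2 Ω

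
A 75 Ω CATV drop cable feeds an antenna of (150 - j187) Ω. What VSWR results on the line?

Γ = (Z_L − Z_0)/(Z_L + Z_0) = (75 − j187)/(225 − j187)
|Γ| = 201/293 = 0.689
VSWR = (1 + |Γ|)/(1 − |Γ|) = 1.69/0.311

VSWR ≈ 5.42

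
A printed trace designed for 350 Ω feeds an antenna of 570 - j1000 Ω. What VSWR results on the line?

VSWR ≈ 7.11

Γ = (Z_L − Z_0)/(Z_L + Z_0) = (220 − j1000)/(920 − j1000)
|Γ| = 1020/1360 = 0.754
VSWR = (1 + |Γ|)/(1 − |Γ|) = 1.75/0.246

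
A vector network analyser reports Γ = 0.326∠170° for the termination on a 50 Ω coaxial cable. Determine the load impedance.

Z_L = Z_0·(1 + Γ)/(1 − Γ) = 50·(0.679 + j0.0566)/(1.32 − j0.0566)

Z_L ≈ 25.6 + j3.24 Ω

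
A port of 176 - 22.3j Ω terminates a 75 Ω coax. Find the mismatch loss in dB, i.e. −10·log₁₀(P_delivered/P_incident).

mismatch loss ≈ 0.801 dB

Γ = (101 − j22.3)/(251 − j22.3), |Γ| = 0.41
|Γ|² = 0.168, so P_del/P_inc = 1 − |Γ|² = 0.832
ML = −10·log₁₀(1 − |Γ|²)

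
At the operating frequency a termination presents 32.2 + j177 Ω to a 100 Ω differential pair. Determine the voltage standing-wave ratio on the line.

VSWR ≈ 13.1

Γ = (Z_L − Z_0)/(Z_L + Z_0) = (-67.8 + j177)/(132.2 + j177)
|Γ| = 190/221 = 0.858
VSWR = (1 + |Γ|)/(1 − |Γ|) = 1.86/0.142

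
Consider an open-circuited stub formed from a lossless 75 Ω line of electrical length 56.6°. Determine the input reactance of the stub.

tan(βl) = 1.52
For an open-circuited stub, Z_in = −jZ_0·cot(βl) = −jZ_0/tan(βl)

X_in ≈ -49.5 Ω (capacitive)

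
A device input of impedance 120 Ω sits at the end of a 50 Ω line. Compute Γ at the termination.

Γ = (Z_L − Z_0)/(Z_L + Z_0) = (120 − 50)/(120 + 50) = 70/170

Γ = 0.412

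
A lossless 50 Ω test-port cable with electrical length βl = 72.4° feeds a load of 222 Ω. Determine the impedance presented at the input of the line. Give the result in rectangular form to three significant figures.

Z_in ≈ 12.3 − j15 Ω

tan(βl) = tan(72.4°) = 3.15
Z_in = Z_0·(Z_L + jZ_0·tanβl)/(Z_0 + jZ_L·tanβl)
     = 50·(222 + j158)/(50 + j700)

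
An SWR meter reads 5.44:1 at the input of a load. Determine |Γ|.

|Γ| = (S − 1)/(S + 1) = (5.44 − 1)/(5.44 + 1) = 4.44/6.44

|Γ| ≈ 0.689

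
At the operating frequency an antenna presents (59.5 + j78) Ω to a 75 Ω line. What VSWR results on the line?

VSWR ≈ 3.09

Γ = (Z_L − Z_0)/(Z_L + Z_0) = (-15.5 + j78)/(134.5 + j78)
|Γ| = 79.5/155 = 0.511
VSWR = (1 + |Γ|)/(1 − |Γ|) = 1.51/0.489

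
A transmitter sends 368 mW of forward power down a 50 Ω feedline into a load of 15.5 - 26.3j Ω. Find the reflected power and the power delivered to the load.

|Γ| = |(-34.5 − j26.3)/(65.5 − j26.3)| = 0.615
|Γ|² = 0.378
P_refl = |Γ|²·P_inc = 139 mW, P_del = (1 − |Γ|²)·P_inc = 229 mW

P_reflected ≈ 139 mW; P_delivered ≈ 229 mW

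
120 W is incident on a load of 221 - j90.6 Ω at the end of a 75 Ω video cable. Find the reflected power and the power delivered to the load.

P_reflected ≈ 37 W; P_delivered ≈ 83 W

|Γ| = |(146 − j90.6)/(296 − j90.6)| = 0.555
|Γ|² = 0.308
P_refl = |Γ|²·P_inc = 37 W, P_del = (1 − |Γ|²)·P_inc = 83 W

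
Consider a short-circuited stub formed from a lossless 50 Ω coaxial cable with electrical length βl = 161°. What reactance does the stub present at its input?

tan(βl) = -0.344
For a short-circuited stub, Z_in = jZ_0·tan(βl)

X_in ≈ -17.2 Ω (capacitive)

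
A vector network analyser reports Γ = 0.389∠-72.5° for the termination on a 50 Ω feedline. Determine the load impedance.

Z_L ≈ 46.3 − j40.4 Ω

Z_L = Z_0·(1 + Γ)/(1 − Γ) = 50·(1.12 − j0.371)/(0.883 + j0.371)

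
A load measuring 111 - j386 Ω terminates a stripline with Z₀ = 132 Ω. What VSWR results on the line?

Γ = (Z_L − Z_0)/(Z_L + Z_0) = (-21 − j386)/(243 − j386)
|Γ| = 387/456 = 0.848
VSWR = (1 + |Γ|)/(1 − |Γ|) = 1.85/0.152

VSWR ≈ 12.1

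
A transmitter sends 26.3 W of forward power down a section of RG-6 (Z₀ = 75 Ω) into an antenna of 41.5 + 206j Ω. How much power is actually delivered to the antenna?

P_delivered ≈ 5.85 W

|Γ| = |(-33.5 + j206)/(116.5 + j206)| = 0.882
|Γ|² = 0.778
P_refl = |Γ|²·P_inc = 20.5 W, P_del = (1 − |Γ|²)·P_inc = 5.85 W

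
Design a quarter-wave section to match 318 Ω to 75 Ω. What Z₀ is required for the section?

Z_qwt ≈ 154 Ω

Z_qwt = √(Z_0·R_L) = √(75 × 318) = √23850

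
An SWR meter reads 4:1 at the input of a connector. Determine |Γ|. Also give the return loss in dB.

|Γ| ≈ 0.6; return loss ≈ 4.44 dB

|Γ| = (S − 1)/(S + 1) = (4 − 1)/(4 + 1) = 3/5
RL = −20·log₁₀|Γ| = −20·log₁₀(0.6)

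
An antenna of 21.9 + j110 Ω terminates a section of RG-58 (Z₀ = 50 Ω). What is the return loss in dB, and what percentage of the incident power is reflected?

RL ≈ 1.27 dB; 74.6% of incident power reflected

Γ = (-28.1 + j110)/(71.9 + j110), |Γ| = 0.864
RL = −20·log₁₀(0.864) = 1.27 dB
P_refl/P_inc = |Γ|² = 0.746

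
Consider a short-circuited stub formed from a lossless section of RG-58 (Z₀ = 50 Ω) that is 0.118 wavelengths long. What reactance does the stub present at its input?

X_in ≈ 45.8 Ω (inductive)

βl = 2π × 0.118 = 42.5°
tan(βl) = 0.916
For a short-circuited stub, Z_in = jZ_0·tan(βl)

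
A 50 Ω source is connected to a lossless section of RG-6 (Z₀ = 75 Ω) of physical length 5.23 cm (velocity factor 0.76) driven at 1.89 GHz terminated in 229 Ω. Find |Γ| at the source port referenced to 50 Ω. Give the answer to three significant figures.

λ = v/f = 0.76·c / 1.89 GHz = 0.121 m
βl = 2π·l/λ = 2π × 0.434 = 156°
tan(βl) = -0.444
Z_in = Z_0·(Z_L + jZ_0·tanβl)/(Z_0 + jZ_L·tanβl) = 96.7 + j97.7 Ω
Γ_s = (Z_in − Z_s)/(Z_in + Z_s) = (46.7 + j97.7)/(147 + j97.7), |Γ_s| = 0.614

|Γ| ≈ 0.614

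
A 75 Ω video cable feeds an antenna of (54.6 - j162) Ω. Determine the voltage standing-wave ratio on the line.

Γ = (Z_L − Z_0)/(Z_L + Z_0) = (-20.4 − j162)/(129.6 − j162)
|Γ| = 163/207 = 0.787
VSWR = (1 + |Γ|)/(1 − |Γ|) = 1.79/0.213

VSWR ≈ 8.39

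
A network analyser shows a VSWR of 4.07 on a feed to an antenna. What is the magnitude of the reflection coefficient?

|Γ| ≈ 0.606

|Γ| = (S − 1)/(S + 1) = (4.07 − 1)/(4.07 + 1) = 3.07/5.07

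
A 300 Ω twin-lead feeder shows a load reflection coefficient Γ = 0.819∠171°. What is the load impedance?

Z_L = Z_0·(1 + Γ)/(1 − Γ) = 300·(0.191 + j0.128)/(1.81 − j0.128)

Z_L ≈ 30 + j23.4 Ω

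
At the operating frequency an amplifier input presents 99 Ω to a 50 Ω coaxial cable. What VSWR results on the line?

VSWR ≈ 1.98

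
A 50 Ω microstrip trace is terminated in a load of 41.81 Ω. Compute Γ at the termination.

Γ = -0.0892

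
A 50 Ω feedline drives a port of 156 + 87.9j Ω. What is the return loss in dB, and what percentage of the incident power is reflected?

Γ = (106 + j87.9)/(206 + j87.9), |Γ| = 0.615
RL = −20·log₁₀(0.615) = 4.22 dB
P_refl/P_inc = |Γ|² = 0.378

RL ≈ 4.22 dB; 37.8% of incident power reflected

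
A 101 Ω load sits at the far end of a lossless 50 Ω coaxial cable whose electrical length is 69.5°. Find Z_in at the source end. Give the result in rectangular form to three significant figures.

Z_in ≈ 27.3 − j13.6 Ω

tan(βl) = tan(69.5°) = 2.67
Z_in = Z_0·(Z_L + jZ_0·tanβl)/(Z_0 + jZ_L·tanβl)
     = 50·(101 + j134)/(50 + j270)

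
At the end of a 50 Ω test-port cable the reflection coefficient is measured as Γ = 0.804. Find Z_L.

Z_L ≈ 460 Ω

Z_L = Z_0·(1 + Γ)/(1 − Γ) = 50·(1.8)/(0.196)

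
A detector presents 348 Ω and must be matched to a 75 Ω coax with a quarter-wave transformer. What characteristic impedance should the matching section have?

Z_qwt = √(Z_0·R_L) = √(75 × 348) = √26100

Z_qwt ≈ 162 Ω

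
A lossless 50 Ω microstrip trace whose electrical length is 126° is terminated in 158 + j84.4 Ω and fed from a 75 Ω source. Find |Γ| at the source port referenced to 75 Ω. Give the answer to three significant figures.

|Γ| ≈ 0.691

tan(βl) = -1.38
Z_in = Z_0·(Z_L + jZ_0·tanβl)/(Z_0 + jZ_L·tanβl) = 15.3 + j24.7 Ω
Γ_s = (Z_in − Z_s)/(Z_in + Z_s) = (-59.7 + j24.7)/(90.3 + j24.7), |Γ_s| = 0.691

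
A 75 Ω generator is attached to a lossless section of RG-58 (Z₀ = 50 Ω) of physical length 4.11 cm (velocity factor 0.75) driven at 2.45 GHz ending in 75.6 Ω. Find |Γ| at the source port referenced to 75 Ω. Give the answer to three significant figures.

λ = v/f = 0.75·c / 2.45 GHz = 0.0918 m
βl = 2π·l/λ = 2π × 0.448 = 161°
tan(βl) = -0.342
Z_in = Z_0·(Z_L + jZ_0·tanβl)/(Z_0 + jZ_L·tanβl) = 66.6 + j17.4 Ω
Γ_s = (Z_in − Z_s)/(Z_in + Z_s) = (-8.38 + j17.4)/(142 + j17.4), |Γ_s| = 0.135

|Γ| ≈ 0.135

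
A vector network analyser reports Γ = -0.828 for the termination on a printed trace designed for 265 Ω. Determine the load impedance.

Z_L ≈ 24.9 Ω

Z_L = Z_0·(1 + Γ)/(1 − Γ) = 265·(0.172)/(1.83)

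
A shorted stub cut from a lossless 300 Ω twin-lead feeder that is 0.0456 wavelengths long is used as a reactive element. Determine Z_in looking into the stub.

βl = 2π × 0.0456 = 16.4°
tan(βl) = 0.295
For a shorted stub, Z_in = jZ_0·tan(βl)

Z_in ≈ +j88.4 Ω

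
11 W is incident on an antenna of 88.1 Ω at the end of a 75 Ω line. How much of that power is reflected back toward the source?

P_reflected ≈ 0.071 W

Γ = (88.1 − 75)/(88.1 + 75) = 0.0803
|Γ|² = 0.00645
P_refl = |Γ|²·P_inc = 0.071 W, P_del = (1 − |Γ|²)·P_inc = 10.9 W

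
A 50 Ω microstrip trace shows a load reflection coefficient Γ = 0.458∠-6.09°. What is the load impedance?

Z_L ≈ 132 − j16.3 Ω

Z_L = Z_0·(1 + Γ)/(1 − Γ) = 50·(1.46 − j0.0486)/(0.545 + j0.0486)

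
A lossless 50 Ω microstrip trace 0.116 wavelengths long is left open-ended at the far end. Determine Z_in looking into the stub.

Z_in ≈ −j56 Ω

βl = 2π × 0.116 = 41.8°
tan(βl) = 0.893
For an open-ended stub, Z_in = −jZ_0·cot(βl) = −jZ_0/tan(βl)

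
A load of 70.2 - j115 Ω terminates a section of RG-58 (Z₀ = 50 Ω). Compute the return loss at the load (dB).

RL ≈ 3.07 dB

Γ = (20.2 − j115)/(120.2 − j115), |Γ| = 0.702
RL = −20·log₁₀|Γ| = −20·log₁₀(0.702)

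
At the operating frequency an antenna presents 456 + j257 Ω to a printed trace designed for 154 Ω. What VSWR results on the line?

Γ = (Z_L − Z_0)/(Z_L + Z_0) = (302 + j257)/(610 + j257)
|Γ| = 397/662 = 0.599
VSWR = (1 + |Γ|)/(1 − |Γ|) = 1.6/0.401

VSWR ≈ 3.99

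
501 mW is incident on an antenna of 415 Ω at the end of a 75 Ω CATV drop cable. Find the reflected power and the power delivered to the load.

Γ = (415 − 75)/(415 + 75) = 0.694
|Γ|² = 0.481
P_refl = |Γ|²·P_inc = 241 mW, P_del = (1 − |Γ|²)·P_inc = 260 mW

P_reflected ≈ 241 mW; P_delivered ≈ 260 mW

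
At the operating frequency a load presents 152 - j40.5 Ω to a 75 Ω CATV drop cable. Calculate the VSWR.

VSWR ≈ 2.21

Γ = (Z_L − Z_0)/(Z_L + Z_0) = (77 − j40.5)/(227 − j40.5)
|Γ| = 87/231 = 0.377
VSWR = (1 + |Γ|)/(1 − |Γ|) = 1.38/0.623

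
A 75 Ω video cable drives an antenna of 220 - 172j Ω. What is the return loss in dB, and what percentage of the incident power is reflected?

RL ≈ 3.63 dB; 43.4% of incident power reflected

Γ = (145 − j172)/(295 − j172), |Γ| = 0.659
RL = −20·log₁₀(0.659) = 3.63 dB
P_refl/P_inc = |Γ|² = 0.434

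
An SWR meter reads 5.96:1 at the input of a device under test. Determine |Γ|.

|Γ| ≈ 0.713

|Γ| = (S − 1)/(S + 1) = (5.96 − 1)/(5.96 + 1) = 4.96/6.96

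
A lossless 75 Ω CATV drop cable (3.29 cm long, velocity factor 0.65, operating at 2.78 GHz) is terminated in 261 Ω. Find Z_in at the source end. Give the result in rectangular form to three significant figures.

λ = v/f = 0.65·c / 2.78 GHz = 0.0701 m
βl = 2π·l/λ = 2π × 0.469 = 169°
tan(βl) = tan(169°) = -0.197
Z_in = Z_0·(Z_L + jZ_0·tanβl)/(Z_0 + jZ_L·tanβl)
     = 75·(261 − j14.8)/(75 − j51.4)

Z_in ≈ 184 + j112 Ω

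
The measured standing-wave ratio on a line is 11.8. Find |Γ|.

|Γ| ≈ 0.844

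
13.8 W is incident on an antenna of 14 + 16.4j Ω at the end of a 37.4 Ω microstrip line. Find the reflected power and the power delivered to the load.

|Γ| = |(-23.4 + j16.4)/(51.4 + j16.4)| = 0.53
|Γ|² = 0.281
P_refl = |Γ|²·P_inc = 3.87 W, P_del = (1 − |Γ|²)·P_inc = 9.93 W

P_reflected ≈ 3.87 W; P_delivered ≈ 9.93 W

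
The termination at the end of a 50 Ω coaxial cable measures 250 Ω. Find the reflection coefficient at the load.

Γ = 0.667

Γ = (Z_L − Z_0)/(Z_L + Z_0) = (250 − 50)/(250 + 50) = 200/300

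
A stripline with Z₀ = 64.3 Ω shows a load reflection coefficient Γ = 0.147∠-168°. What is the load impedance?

Z_L ≈ 48.1 − j3 Ω

Z_L = Z_0·(1 + Γ)/(1 − Γ) = 64.3·(0.856 − j0.0306)/(1.14 + j0.0306)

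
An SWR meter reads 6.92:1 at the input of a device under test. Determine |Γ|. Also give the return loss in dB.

|Γ| = (S − 1)/(S + 1) = (6.92 − 1)/(6.92 + 1) = 5.92/7.92
RL = −20·log₁₀|Γ| = −20·log₁₀(0.747)

|Γ| ≈ 0.747; return loss ≈ 2.53 dB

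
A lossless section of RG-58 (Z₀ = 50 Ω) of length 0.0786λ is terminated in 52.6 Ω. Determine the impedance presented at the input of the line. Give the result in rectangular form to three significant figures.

βl = 2π × 0.0786 = 28.3°
tan(βl) = tan(28.3°) = 0.538
Z_in = Z_0·(Z_L + jZ_0·tanβl)/(Z_0 + jZ_L·tanβl)
     = 50·(52.6 + j26.9)/(50 + j28.3)

Z_in ≈ 51.4 − j2.17 Ω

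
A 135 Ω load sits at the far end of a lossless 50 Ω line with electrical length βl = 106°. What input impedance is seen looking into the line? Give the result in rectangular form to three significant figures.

Z_in ≈ 19.8 + j12.2 Ω

tan(βl) = tan(106°) = -3.49
Z_in = Z_0·(Z_L + jZ_0·tanβl)/(Z_0 + jZ_L·tanβl)
     = 50·(135 − j174)/(50 − j471)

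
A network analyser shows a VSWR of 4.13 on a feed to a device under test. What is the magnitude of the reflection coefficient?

|Γ| ≈ 0.61

|Γ| = (S − 1)/(S + 1) = (4.13 − 1)/(4.13 + 1) = 3.13/5.13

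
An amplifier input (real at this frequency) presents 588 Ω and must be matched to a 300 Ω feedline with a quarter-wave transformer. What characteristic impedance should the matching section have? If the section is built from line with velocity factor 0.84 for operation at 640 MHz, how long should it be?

Z_qwt ≈ 420 Ω; length ≈ 9.84 cm

Z_qwt = √(Z_0·R_L) = √(300 × 588) = √176400
λ = 0.84·c/f = 0.394 m, so l = λ/4 = 0.0984 m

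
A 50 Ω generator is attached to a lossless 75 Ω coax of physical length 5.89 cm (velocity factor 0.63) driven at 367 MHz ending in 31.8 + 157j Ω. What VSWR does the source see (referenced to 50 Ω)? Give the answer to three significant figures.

λ = v/f = 0.63·c / 367 MHz = 0.515 m
βl = 2π·l/λ = 2π × 0.114 = 41.2°
tan(βl) = 0.875
Z_in = Z_0·(Z_L + jZ_0·tanβl)/(Z_0 + jZ_L·tanβl) = 67.8 − j238 Ω
Γ_s = (Z_in − Z_s)/(Z_in + Z_s) = (17.8 − j238)/(118 − j238), |Γ_s| = 0.898
VSWR = (1 + |Γ_s|)/(1 − |Γ_s|)

VSWR ≈ 18.7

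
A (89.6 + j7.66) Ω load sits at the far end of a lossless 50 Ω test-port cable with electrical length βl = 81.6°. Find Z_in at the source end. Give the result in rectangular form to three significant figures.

tan(βl) = tan(81.6°) = 6.77
Z_in = Z_0·(Z_L + jZ_0·tanβl)/(Z_0 + jZ_L·tanβl)
     = 50·(89.6 + j346)/(-1.87 + j607)

Z_in ≈ 28.5 − j7.47 Ω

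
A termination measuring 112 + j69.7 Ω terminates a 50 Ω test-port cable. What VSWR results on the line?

VSWR ≈ 3.25

Γ = (Z_L − Z_0)/(Z_L + Z_0) = (62 + j69.7)/(162 + j69.7)
|Γ| = 93.3/176 = 0.529
VSWR = (1 + |Γ|)/(1 − |Γ|) = 1.53/0.471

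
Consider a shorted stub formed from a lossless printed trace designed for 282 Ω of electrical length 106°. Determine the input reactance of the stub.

tan(βl) = -3.49
For a shorted stub, Z_in = jZ_0·tan(βl)

X_in ≈ -983 Ω (capacitive)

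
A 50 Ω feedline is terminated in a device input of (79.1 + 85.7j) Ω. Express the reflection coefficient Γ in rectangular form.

Γ ≈ 0.462 + j0.357

Γ = (Z_L − Z_0)/(Z_L + Z_0) = (29.1 + j85.7)/(129.1 + j85.7)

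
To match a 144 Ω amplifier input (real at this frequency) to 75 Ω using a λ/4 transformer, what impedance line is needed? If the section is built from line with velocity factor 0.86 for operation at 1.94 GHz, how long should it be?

Z_qwt = √(Z_0·R_L) = √(75 × 144) = √10800
λ = 0.86·c/f = 0.133 m, so l = λ/4 = 0.0332 m

Z_qwt ≈ 104 Ω; length ≈ 3.32 cm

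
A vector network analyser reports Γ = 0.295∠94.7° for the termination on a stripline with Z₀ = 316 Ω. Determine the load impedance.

Z_L ≈ 254 + j164 Ω

Z_L = Z_0·(1 + Γ)/(1 − Γ) = 316·(0.976 + j0.294)/(1.02 − j0.294)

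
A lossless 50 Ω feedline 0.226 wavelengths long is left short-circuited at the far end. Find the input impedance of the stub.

βl = 2π × 0.226 = 81.4°
tan(βl) = 6.58
For a short-circuited stub, Z_in = jZ_0·tan(βl)

Z_in ≈ +j329 Ω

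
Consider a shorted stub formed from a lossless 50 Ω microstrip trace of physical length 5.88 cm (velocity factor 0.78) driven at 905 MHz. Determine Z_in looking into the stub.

Z_in ≈ +j350 Ω

λ = v/f = 0.78·c / 905 MHz = 0.259 m
βl = 2π·l/λ = 2π × 0.227 = 81.9°
tan(βl) = 7
For a shorted stub, Z_in = jZ_0·tan(βl)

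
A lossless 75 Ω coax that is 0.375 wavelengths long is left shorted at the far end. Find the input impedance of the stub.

βl = 2π × 0.375 = 135°
tan(βl) = -1
For a shorted stub, Z_in = jZ_0·tan(βl)

Z_in ≈ −j75 Ω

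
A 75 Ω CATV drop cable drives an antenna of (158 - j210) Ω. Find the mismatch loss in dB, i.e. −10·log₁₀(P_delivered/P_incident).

mismatch loss ≈ 3.17 dB

Γ = (83 − j210)/(233 − j210), |Γ| = 0.72
|Γ|² = 0.518, so P_del/P_inc = 1 − |Γ|² = 0.482
ML = −10·log₁₀(1 − |Γ|²)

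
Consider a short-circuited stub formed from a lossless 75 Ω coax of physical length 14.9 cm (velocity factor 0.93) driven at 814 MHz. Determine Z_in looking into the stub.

Z_in ≈ −j32.6 Ω

λ = v/f = 0.93·c / 814 MHz = 0.343 m
βl = 2π·l/λ = 2π × 0.435 = 156°
tan(βl) = -0.435
For a short-circuited stub, Z_in = jZ_0·tan(βl)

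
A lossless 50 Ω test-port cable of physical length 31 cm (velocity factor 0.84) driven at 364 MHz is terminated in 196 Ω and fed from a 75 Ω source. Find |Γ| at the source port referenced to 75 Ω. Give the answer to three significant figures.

λ = v/f = 0.84·c / 364 MHz = 0.692 m
βl = 2π·l/λ = 2π × 0.448 = 161°
tan(βl) = -0.34
Z_in = Z_0·(Z_L + jZ_0·tanβl)/(Z_0 + jZ_L·tanβl) = 78.7 + j87.9 Ω
Γ_s = (Z_in − Z_s)/(Z_in + Z_s) = (3.65 + j87.9)/(154 + j87.9), |Γ_s| = 0.497

|Γ| ≈ 0.497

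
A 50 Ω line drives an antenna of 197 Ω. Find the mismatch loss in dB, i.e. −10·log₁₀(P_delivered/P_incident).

Γ = (197 − 50)/(197 + 50) = 0.595
|Γ|² = 0.354, so P_del/P_inc = 1 − |Γ|² = 0.646
ML = −10·log₁₀(1 − |Γ|²)

mismatch loss ≈ 1.9 dB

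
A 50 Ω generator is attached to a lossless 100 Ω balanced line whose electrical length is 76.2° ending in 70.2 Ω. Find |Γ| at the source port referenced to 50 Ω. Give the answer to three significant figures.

tan(βl) = 4.07
Z_in = Z_0·(Z_L + jZ_0·tanβl)/(Z_0 + jZ_L·tanβl) = 135 + j22.5 Ω
Γ_s = (Z_in − Z_s)/(Z_in + Z_s) = (84.6 + j22.5)/(185 + j22.5), |Γ_s| = 0.471

|Γ| ≈ 0.471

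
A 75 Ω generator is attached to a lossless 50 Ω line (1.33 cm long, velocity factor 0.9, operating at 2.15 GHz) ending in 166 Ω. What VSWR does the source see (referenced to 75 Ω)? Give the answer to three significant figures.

λ = v/f = 0.9·c / 2.15 GHz = 0.126 m
βl = 2π·l/λ = 2π × 0.106 = 38.1°
tan(βl) = 0.785
Z_in = Z_0·(Z_L + jZ_0·tanβl)/(Z_0 + jZ_L·tanβl) = 34.4 − j50.5 Ω
Γ_s = (Z_in − Z_s)/(Z_in + Z_s) = (-40.6 − j50.5)/(109 − j50.5), |Γ_s| = 0.537
VSWR = (1 + |Γ_s|)/(1 − |Γ_s|)

VSWR ≈ 3.32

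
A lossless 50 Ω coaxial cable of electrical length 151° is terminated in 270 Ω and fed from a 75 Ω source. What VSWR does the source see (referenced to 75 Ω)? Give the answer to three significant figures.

VSWR ≈ 4.69

tan(βl) = -0.554
Z_in = Z_0·(Z_L + jZ_0·tanβl)/(Z_0 + jZ_L·tanβl) = 35.4 + j78.4 Ω
Γ_s = (Z_in − Z_s)/(Z_in + Z_s) = (-39.6 + j78.4)/(110 + j78.4), |Γ_s| = 0.648
VSWR = (1 + |Γ_s|)/(1 − |Γ_s|)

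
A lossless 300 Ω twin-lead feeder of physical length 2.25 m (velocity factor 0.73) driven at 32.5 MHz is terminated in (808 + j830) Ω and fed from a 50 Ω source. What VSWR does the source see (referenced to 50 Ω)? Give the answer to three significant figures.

λ = v/f = 0.73·c / 32.5 MHz = 6.74 m
βl = 2π·l/λ = 2π × 0.334 = 120°
tan(βl) = -1.72
Z_in = Z_0·(Z_L + jZ_0·tanβl)/(Z_0 + jZ_L·tanβl) = 58.6 + j102 Ω
Γ_s = (Z_in − Z_s)/(Z_in + Z_s) = (8.58 + j102)/(109 + j102), |Γ_s| = 0.686
VSWR = (1 + |Γ_s|)/(1 − |Γ_s|)

VSWR ≈ 5.38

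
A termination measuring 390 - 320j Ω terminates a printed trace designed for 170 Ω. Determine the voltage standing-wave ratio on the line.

Γ = (Z_L − Z_0)/(Z_L + Z_0) = (220 − j320)/(560 − j320)
|Γ| = 388/645 = 0.602
VSWR = (1 + |Γ|)/(1 − |Γ|) = 1.6/0.398

VSWR ≈ 4.03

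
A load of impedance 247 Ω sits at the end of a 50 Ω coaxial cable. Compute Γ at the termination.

Γ = 0.663

Γ = (Z_L − Z_0)/(Z_L + Z_0) = (247 − 50)/(247 + 50) = 197/297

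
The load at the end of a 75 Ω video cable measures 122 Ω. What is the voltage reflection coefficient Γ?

Γ = 0.239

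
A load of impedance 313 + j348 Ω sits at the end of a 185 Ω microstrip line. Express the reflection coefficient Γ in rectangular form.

Γ = (Z_L − Z_0)/(Z_L + Z_0) = (128 + j348)/(498 + j348)

Γ ≈ 0.501 + j0.349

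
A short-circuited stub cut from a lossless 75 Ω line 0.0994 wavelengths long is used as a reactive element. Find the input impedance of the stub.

βl = 2π × 0.0994 = 35.8°
tan(βl) = 0.721
For a short-circuited stub, Z_in = jZ_0·tan(βl)

Z_in ≈ +j54.1 Ω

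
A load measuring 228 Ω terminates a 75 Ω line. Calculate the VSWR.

Γ = (228 − 75)/(228 + 75) = 0.505
VSWR = (1 + 0.505)/(1 − 0.505)

VSWR ≈ 3.04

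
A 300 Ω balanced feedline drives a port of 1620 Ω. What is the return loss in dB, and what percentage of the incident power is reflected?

RL ≈ 3.25 dB; 47.3% of incident power reflected

Γ = (1620 − 300)/(1620 + 300) = 0.688
RL = −20·log₁₀(0.688) = 3.25 dB
P_refl/P_inc = |Γ|² = 0.473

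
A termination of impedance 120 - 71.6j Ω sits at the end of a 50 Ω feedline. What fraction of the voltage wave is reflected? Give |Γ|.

|Γ| ≈ 0.543

Γ = (Z_L − Z_0)/(Z_L + Z_0) = (70 − j71.6)/(170 − j71.6)
|Γ| = 100/184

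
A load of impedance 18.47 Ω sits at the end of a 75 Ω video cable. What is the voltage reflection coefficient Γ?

Γ = (Z_L − Z_0)/(Z_L + Z_0) = (18.47 − 75)/(18.47 + 75) = -56.53/93.47

Γ = -0.605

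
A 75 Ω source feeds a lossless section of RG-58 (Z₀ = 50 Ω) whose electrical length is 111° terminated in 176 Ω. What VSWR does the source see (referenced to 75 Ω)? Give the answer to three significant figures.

VSWR ≈ 4.92

tan(βl) = -2.61
Z_in = Z_0·(Z_L + jZ_0·tanβl)/(Z_0 + jZ_L·tanβl) = 16.1 + j17.4 Ω
Γ_s = (Z_in − Z_s)/(Z_in + Z_s) = (-58.9 + j17.4)/(91.1 + j17.4), |Γ_s| = 0.662
VSWR = (1 + |Γ_s|)/(1 − |Γ_s|)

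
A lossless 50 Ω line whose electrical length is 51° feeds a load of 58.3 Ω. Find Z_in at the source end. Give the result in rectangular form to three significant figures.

Z_in ≈ 47.9 − j7.22 Ω

tan(βl) = tan(51°) = 1.23
Z_in = Z_0·(Z_L + jZ_0·tanβl)/(Z_0 + jZ_L·tanβl)
     = 50·(58.3 + j61.7)/(50 + j72)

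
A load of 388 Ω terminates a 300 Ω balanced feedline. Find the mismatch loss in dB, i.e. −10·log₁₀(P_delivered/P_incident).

Γ = (388 − 300)/(388 + 300) = 0.128
|Γ|² = 0.0164, so P_del/P_inc = 1 − |Γ|² = 0.984
ML = −10·log₁₀(1 − |Γ|²)

mismatch loss ≈ 0.0716 dB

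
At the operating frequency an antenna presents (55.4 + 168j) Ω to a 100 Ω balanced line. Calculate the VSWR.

Γ = (Z_L − Z_0)/(Z_L + Z_0) = (-44.6 + j168)/(155.4 + j168)
|Γ| = 174/229 = 0.76
VSWR = (1 + |Γ|)/(1 − |Γ|) = 1.76/0.24

VSWR ≈ 7.32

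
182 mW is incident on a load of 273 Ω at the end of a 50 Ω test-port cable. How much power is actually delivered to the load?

Γ = (273 − 50)/(273 + 50) = 0.69
|Γ|² = 0.477
P_refl = |Γ|²·P_inc = 86.8 mW, P_del = (1 − |Γ|²)·P_inc = 95.2 mW

P_delivered ≈ 95.2 mW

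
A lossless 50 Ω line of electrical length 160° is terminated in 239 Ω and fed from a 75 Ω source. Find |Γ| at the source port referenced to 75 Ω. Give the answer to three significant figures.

tan(βl) = -0.364
Z_in = Z_0·(Z_L + jZ_0·tanβl)/(Z_0 + jZ_L·tanβl) = 67.2 + j98.7 Ω
Γ_s = (Z_in − Z_s)/(Z_in + Z_s) = (-7.79 + j98.7)/(142 + j98.7), |Γ_s| = 0.572

|Γ| ≈ 0.572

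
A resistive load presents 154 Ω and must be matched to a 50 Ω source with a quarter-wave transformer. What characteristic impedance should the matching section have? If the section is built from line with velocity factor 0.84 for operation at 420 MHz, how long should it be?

Z_qwt ≈ 87.7 Ω; length ≈ 15 cm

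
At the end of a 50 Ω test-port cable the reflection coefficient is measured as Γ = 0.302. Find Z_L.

Z_L = Z_0·(1 + Γ)/(1 − Γ) = 50·(1.3)/(0.698)

Z_L ≈ 93.3 Ω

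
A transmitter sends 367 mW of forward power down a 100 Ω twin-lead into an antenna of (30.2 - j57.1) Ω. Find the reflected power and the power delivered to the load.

|Γ| = |(-69.8 − j57.1)/(130.2 − j57.1)| = 0.634
|Γ|² = 0.402
P_refl = |Γ|²·P_inc = 148 mW, P_del = (1 − |Γ|²)·P_inc = 219 mW

P_reflected ≈ 148 mW; P_delivered ≈ 219 mW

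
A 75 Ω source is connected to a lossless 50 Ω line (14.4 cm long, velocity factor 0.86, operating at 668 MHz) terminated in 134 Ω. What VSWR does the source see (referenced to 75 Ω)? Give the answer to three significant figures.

λ = v/f = 0.86·c / 668 MHz = 0.386 m
βl = 2π·l/λ = 2π × 0.373 = 134°
tan(βl) = -1.03
Z_in = Z_0·(Z_L + jZ_0·tanβl)/(Z_0 + jZ_L·tanβl) = 32.1 + j37 Ω
Γ_s = (Z_in − Z_s)/(Z_in + Z_s) = (-42.9 + j37)/(107 + j37), |Γ_s| = 0.5
VSWR = (1 + |Γ_s|)/(1 − |Γ_s|)

VSWR ≈ 3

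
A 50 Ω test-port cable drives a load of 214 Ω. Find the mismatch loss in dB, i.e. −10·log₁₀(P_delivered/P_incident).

mismatch loss ≈ 2.12 dB

Γ = (214 − 50)/(214 + 50) = 0.621
|Γ|² = 0.386, so P_del/P_inc = 1 − |Γ|² = 0.614
ML = −10·log₁₀(1 − |Γ|²)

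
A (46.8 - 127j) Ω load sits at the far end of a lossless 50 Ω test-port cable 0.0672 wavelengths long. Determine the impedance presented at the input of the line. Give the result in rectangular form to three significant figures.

βl = 2π × 0.0672 = 24.2°
tan(βl) = tan(24.2°) = 0.449
Z_in = Z_0·(Z_L + jZ_0·tanβl)/(Z_0 + jZ_L·tanβl)
     = 50·(46.8 − j105)/(107 + j21)

Z_in ≈ 11.8 − j51.1 Ω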